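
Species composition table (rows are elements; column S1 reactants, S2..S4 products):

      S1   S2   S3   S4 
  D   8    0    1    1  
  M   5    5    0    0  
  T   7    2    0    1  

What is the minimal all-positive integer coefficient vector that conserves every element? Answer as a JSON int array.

Coefficients: [1, 1, 3, 5]

D: 1·8 = 8 | 1·0+3·1+5·1 = 8
M: 1·5 = 5 | 1·5+3·0+5·0 = 5
T: 1·7 = 7 | 1·2+3·0+5·1 = 7
gcd(1,1,3,5) = 1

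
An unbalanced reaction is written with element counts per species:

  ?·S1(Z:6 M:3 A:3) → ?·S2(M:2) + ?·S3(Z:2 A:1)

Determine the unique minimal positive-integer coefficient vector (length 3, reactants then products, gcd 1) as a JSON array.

Z: 2·6 = 12 | 3·0+6·2 = 12
M: 2·3 = 6 | 3·2+6·0 = 6
A: 2·3 = 6 | 3·0+6·1 = 6
gcd(2,3,6) = 1

Coefficients: [2, 3, 6]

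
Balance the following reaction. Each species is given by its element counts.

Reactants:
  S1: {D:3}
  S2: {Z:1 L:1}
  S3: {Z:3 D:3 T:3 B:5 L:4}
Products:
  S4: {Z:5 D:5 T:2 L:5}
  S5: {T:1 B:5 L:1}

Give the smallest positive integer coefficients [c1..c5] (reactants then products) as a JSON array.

Z: 2·0+6·1+3·3 = 15 | 3·5+3·0 = 15
D: 2·3+6·0+3·3 = 15 | 3·5+3·0 = 15
T: 2·0+6·0+3·3 = 9 | 3·2+3·1 = 9
B: 2·0+6·0+3·5 = 15 | 3·0+3·5 = 15
L: 2·0+6·1+3·4 = 18 | 3·5+3·1 = 18
gcd(2,6,3,3,3) = 1

Coefficients: [2, 6, 3, 3, 3]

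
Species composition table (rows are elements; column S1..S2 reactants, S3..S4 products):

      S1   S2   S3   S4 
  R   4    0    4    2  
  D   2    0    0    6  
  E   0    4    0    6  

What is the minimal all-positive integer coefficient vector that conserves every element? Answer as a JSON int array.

R: 6·4+3·0 = 24 | 5·4+2·2 = 24
D: 6·2+3·0 = 12 | 5·0+2·6 = 12
E: 6·0+3·4 = 12 | 5·0+2·6 = 12
gcd(6,3,5,2) = 1

Coefficients: [6, 3, 5, 2]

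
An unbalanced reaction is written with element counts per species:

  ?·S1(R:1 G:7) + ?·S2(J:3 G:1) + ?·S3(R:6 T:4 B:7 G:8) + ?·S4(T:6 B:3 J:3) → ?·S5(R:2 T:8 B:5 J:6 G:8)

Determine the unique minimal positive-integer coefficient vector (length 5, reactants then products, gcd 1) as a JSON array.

R: 4·1+4·0+1·6+6·0 = 10 | 5·2 = 10
T: 4·0+4·0+1·4+6·6 = 40 | 5·8 = 40
B: 4·0+4·0+1·7+6·3 = 25 | 5·5 = 25
J: 4·0+4·3+1·0+6·3 = 30 | 5·6 = 30
G: 4·7+4·1+1·8+6·0 = 40 | 5·8 = 40
gcd(4,4,1,6,5) = 1

Coefficients: [4, 4, 1, 6, 5]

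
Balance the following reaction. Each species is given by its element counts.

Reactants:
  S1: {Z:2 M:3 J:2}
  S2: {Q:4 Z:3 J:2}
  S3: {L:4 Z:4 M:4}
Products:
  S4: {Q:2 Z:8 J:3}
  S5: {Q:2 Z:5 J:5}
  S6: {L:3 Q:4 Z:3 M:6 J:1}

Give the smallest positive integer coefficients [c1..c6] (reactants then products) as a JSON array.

L: 4·0+6·0+3·4 = 12 | 2·0+2·0+4·3 = 12
Q: 4·0+6·4+3·0 = 24 | 2·2+2·2+4·4 = 24
Z: 4·2+6·3+3·4 = 38 | 2·8+2·5+4·3 = 38
M: 4·3+6·0+3·4 = 24 | 2·0+2·0+4·6 = 24
J: 4·2+6·2+3·0 = 20 | 2·3+2·5+4·1 = 20
gcd(4,6,3,2,2,4) = 1

Coefficients: [4, 6, 3, 2, 2, 4]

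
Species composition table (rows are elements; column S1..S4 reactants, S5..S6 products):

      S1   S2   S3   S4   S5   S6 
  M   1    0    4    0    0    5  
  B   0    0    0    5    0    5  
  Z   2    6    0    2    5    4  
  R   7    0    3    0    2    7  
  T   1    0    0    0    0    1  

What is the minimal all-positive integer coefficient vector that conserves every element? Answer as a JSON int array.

Coefficients: [4, 5, 4, 4, 6, 4]

M: 4·1+5·0+4·4+4·0 = 20 | 6·0+4·5 = 20
B: 4·0+5·0+4·0+4·5 = 20 | 6·0+4·5 = 20
Z: 4·2+5·6+4·0+4·2 = 46 | 6·5+4·4 = 46
R: 4·7+5·0+4·3+4·0 = 40 | 6·2+4·7 = 40
T: 4·1+5·0+4·0+4·0 = 4 | 6·0+4·1 = 4
gcd(4,5,4,4,6,4) = 1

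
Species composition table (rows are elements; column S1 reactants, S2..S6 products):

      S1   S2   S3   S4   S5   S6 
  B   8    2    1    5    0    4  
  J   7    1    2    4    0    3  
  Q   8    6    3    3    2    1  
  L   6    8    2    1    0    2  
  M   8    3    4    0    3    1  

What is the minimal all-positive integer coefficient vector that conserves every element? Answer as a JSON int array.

Coefficients: [5, 1, 4, 2, 5, 6]

B: 5·8 = 40 | 1·2+4·1+2·5+5·0+6·4 = 40
J: 5·7 = 35 | 1·1+4·2+2·4+5·0+6·3 = 35
Q: 5·8 = 40 | 1·6+4·3+2·3+5·2+6·1 = 40
L: 5·6 = 30 | 1·8+4·2+2·1+5·0+6·2 = 30
M: 5·8 = 40 | 1·3+4·4+2·0+5·3+6·1 = 40
gcd(5,1,4,2,5,6) = 1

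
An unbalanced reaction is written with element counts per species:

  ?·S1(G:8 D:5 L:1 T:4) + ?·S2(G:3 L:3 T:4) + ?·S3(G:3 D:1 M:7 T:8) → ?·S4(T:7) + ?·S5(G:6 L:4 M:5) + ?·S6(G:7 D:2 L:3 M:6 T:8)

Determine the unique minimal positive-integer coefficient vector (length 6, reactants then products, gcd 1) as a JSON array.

Coefficients: [1, 6, 5, 4, 1, 5]

G: 1·8+6·3+5·3 = 41 | 4·0+1·6+5·7 = 41
D: 1·5+6·0+5·1 = 10 | 4·0+1·0+5·2 = 10
L: 1·1+6·3+5·0 = 19 | 4·0+1·4+5·3 = 19
M: 1·0+6·0+5·7 = 35 | 4·0+1·5+5·6 = 35
T: 1·4+6·4+5·8 = 68 | 4·7+1·0+5·8 = 68
gcd(1,6,5,4,1,5) = 1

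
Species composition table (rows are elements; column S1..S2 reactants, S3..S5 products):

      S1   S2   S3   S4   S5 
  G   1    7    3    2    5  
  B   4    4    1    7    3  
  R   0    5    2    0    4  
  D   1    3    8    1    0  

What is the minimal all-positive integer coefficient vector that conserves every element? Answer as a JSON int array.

Coefficients: [5, 2, 1, 3, 2]

G: 5·1+2·7 = 19 | 1·3+3·2+2·5 = 19
B: 5·4+2·4 = 28 | 1·1+3·7+2·3 = 28
R: 5·0+2·5 = 10 | 1·2+3·0+2·4 = 10
D: 5·1+2·3 = 11 | 1·8+3·1+2·0 = 11
gcd(5,2,1,3,2) = 1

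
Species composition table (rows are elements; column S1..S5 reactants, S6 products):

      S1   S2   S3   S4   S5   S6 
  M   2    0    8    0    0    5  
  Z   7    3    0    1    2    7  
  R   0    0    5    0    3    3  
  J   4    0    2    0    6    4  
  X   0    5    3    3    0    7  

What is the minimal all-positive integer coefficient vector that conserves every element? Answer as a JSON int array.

Coefficients: [3, 6, 3, 1, 1, 6]

M: 3·2+6·0+3·8+1·0+1·0 = 30 | 6·5 = 30
Z: 3·7+6·3+3·0+1·1+1·2 = 42 | 6·7 = 42
R: 3·0+6·0+3·5+1·0+1·3 = 18 | 6·3 = 18
J: 3·4+6·0+3·2+1·0+1·6 = 24 | 6·4 = 24
X: 3·0+6·5+3·3+1·3+1·0 = 42 | 6·7 = 42
gcd(3,6,3,1,1,6) = 1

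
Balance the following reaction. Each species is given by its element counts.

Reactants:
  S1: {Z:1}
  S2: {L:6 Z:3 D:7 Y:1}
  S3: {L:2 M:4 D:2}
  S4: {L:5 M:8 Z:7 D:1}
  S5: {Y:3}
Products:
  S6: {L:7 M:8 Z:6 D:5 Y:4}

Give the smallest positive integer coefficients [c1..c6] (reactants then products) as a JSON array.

Coefficients: [3, 2, 4, 3, 6, 5]

L: 3·0+2·6+4·2+3·5+6·0 = 35 | 5·7 = 35
M: 3·0+2·0+4·4+3·8+6·0 = 40 | 5·8 = 40
Z: 3·1+2·3+4·0+3·7+6·0 = 30 | 5·6 = 30
D: 3·0+2·7+4·2+3·1+6·0 = 25 | 5·5 = 25
Y: 3·0+2·1+4·0+3·0+6·3 = 20 | 5·4 = 20
gcd(3,2,4,3,6,5) = 1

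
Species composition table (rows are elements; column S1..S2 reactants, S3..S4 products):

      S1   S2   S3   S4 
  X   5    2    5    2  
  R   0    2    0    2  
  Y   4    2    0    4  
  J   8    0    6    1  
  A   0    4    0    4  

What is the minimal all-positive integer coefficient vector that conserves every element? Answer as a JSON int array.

Coefficients: [1, 2, 1, 2]

X: 1·5+2·2 = 9 | 1·5+2·2 = 9
R: 1·0+2·2 = 4 | 1·0+2·2 = 4
Y: 1·4+2·2 = 8 | 1·0+2·4 = 8
J: 1·8+2·0 = 8 | 1·6+2·1 = 8
A: 1·0+2·4 = 8 | 1·0+2·4 = 8
gcd(1,2,1,2) = 1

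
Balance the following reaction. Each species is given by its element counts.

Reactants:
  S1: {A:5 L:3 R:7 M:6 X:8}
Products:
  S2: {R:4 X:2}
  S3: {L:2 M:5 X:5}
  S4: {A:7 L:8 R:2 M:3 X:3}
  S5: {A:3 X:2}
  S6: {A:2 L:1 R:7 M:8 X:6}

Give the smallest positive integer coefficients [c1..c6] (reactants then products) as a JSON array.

A: 4·5 = 20 | 3·0+1·0+1·7+3·3+2·2 = 20
L: 4·3 = 12 | 3·0+1·2+1·8+3·0+2·1 = 12
R: 4·7 = 28 | 3·4+1·0+1·2+3·0+2·7 = 28
M: 4·6 = 24 | 3·0+1·5+1·3+3·0+2·8 = 24
X: 4·8 = 32 | 3·2+1·5+1·3+3·2+2·6 = 32
gcd(4,3,1,1,3,2) = 1

Coefficients: [4, 3, 1, 1, 3, 2]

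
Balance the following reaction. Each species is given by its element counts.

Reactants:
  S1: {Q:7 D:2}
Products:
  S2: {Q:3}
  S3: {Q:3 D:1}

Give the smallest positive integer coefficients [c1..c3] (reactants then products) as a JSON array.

Q: 3·7 = 21 | 1·3+6·3 = 21
D: 3·2 = 6 | 1·0+6·1 = 6
gcd(3,1,6) = 1

Coefficients: [3, 1, 6]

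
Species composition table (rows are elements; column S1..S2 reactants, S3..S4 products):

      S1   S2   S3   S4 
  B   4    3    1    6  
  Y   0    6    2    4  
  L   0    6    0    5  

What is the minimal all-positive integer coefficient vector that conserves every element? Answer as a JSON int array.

B: 6·4+5·3 = 39 | 3·1+6·6 = 39
Y: 6·0+5·6 = 30 | 3·2+6·4 = 30
L: 6·0+5·6 = 30 | 3·0+6·5 = 30
gcd(6,5,3,6) = 1

Coefficients: [6, 5, 3, 6]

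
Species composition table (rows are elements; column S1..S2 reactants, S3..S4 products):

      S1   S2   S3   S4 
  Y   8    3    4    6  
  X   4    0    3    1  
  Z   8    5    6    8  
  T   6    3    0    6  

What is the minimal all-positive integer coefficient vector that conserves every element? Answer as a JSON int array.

Y: 2·8+6·3 = 34 | 1·4+5·6 = 34
X: 2·4+6·0 = 8 | 1·3+5·1 = 8
Z: 2·8+6·5 = 46 | 1·6+5·8 = 46
T: 2·6+6·3 = 30 | 1·0+5·6 = 30
gcd(2,6,1,5) = 1

Coefficients: [2, 6, 1, 5]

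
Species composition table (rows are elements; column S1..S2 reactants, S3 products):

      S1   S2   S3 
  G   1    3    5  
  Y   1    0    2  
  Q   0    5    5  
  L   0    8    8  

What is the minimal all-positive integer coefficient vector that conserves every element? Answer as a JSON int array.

Coefficients: [2, 1, 1]

G: 2·1+1·3 = 5 | 1·5 = 5
Y: 2·1+1·0 = 2 | 1·2 = 2
Q: 2·0+1·5 = 5 | 1·5 = 5
L: 2·0+1·8 = 8 | 1·8 = 8
gcd(2,1,1) = 1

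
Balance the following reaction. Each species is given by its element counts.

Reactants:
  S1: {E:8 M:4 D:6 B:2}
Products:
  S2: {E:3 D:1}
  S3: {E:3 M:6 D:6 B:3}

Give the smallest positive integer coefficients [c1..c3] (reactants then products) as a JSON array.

Coefficients: [3, 6, 2]

E: 3·8 = 24 | 6·3+2·3 = 24
M: 3·4 = 12 | 6·0+2·6 = 12
D: 3·6 = 18 | 6·1+2·6 = 18
B: 3·2 = 6 | 6·0+2·3 = 6
gcd(3,6,2) = 1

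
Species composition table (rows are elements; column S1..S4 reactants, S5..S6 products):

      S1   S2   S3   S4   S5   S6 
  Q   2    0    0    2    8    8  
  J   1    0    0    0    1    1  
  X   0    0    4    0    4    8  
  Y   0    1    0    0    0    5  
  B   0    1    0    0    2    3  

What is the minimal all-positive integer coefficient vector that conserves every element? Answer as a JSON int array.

Coefficients: [2, 5, 3, 6, 1, 1]

Q: 2·2+5·0+3·0+6·2 = 16 | 1·8+1·8 = 16
J: 2·1+5·0+3·0+6·0 = 2 | 1·1+1·1 = 2
X: 2·0+5·0+3·4+6·0 = 12 | 1·4+1·8 = 12
Y: 2·0+5·1+3·0+6·0 = 5 | 1·0+1·5 = 5
B: 2·0+5·1+3·0+6·0 = 5 | 1·2+1·3 = 5
gcd(2,5,3,6,1,1) = 1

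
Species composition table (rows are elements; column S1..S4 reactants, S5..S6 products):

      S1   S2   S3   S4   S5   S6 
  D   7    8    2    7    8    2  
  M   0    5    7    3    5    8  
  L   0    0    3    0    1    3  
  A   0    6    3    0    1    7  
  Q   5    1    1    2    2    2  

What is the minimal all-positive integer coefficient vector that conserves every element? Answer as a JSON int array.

D: 1·7+2·8+5·2+3·7 = 54 | 6·8+3·2 = 54
M: 1·0+2·5+5·7+3·3 = 54 | 6·5+3·8 = 54
L: 1·0+2·0+5·3+3·0 = 15 | 6·1+3·3 = 15
A: 1·0+2·6+5·3+3·0 = 27 | 6·1+3·7 = 27
Q: 1·5+2·1+5·1+3·2 = 18 | 6·2+3·2 = 18
gcd(1,2,5,3,6,3) = 1

Coefficients: [1, 2, 5, 3, 6, 3]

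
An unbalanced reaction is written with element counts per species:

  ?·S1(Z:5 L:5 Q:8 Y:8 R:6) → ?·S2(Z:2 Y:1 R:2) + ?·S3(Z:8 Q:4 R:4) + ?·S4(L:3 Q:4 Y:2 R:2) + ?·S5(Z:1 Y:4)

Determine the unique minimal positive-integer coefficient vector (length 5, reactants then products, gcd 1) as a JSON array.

Z: 3·5 = 15 | 2·2+1·8+5·0+3·1 = 15
L: 3·5 = 15 | 2·0+1·0+5·3+3·0 = 15
Q: 3·8 = 24 | 2·0+1·4+5·4+3·0 = 24
Y: 3·8 = 24 | 2·1+1·0+5·2+3·4 = 24
R: 3·6 = 18 | 2·2+1·4+5·2+3·0 = 18
gcd(3,2,1,5,3) = 1

Coefficients: [3, 2, 1, 5, 3]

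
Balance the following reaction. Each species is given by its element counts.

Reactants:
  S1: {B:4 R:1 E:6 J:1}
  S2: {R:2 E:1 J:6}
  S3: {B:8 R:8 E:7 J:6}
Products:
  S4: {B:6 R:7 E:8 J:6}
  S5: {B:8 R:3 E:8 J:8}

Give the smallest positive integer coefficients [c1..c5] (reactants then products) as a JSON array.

B: 4·4+3·0+3·8 = 40 | 4·6+2·8 = 40
R: 4·1+3·2+3·8 = 34 | 4·7+2·3 = 34
E: 4·6+3·1+3·7 = 48 | 4·8+2·8 = 48
J: 4·1+3·6+3·6 = 40 | 4·6+2·8 = 40
gcd(4,3,3,4,2) = 1

Coefficients: [4, 3, 3, 4, 2]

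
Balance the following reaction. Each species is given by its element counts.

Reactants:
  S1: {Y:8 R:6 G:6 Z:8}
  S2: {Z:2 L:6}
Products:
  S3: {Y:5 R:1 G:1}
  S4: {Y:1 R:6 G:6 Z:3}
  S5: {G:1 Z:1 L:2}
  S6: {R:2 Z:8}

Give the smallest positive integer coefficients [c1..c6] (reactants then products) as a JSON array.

Coefficients: [4, 2, 6, 2, 6, 3]

Y: 4·8+2·0 = 32 | 6·5+2·1+6·0+3·0 = 32
R: 4·6+2·0 = 24 | 6·1+2·6+6·0+3·2 = 24
G: 4·6+2·0 = 24 | 6·1+2·6+6·1+3·0 = 24
Z: 4·8+2·2 = 36 | 6·0+2·3+6·1+3·8 = 36
L: 4·0+2·6 = 12 | 6·0+2·0+6·2+3·0 = 12
gcd(4,2,6,2,6,3) = 1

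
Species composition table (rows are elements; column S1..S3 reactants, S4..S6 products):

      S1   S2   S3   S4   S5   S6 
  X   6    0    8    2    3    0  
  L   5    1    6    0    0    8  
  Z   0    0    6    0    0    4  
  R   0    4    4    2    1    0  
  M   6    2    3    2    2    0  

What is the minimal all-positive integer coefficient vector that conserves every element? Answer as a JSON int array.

Coefficients: [2, 2, 2, 5, 6, 3]

X: 2·6+2·0+2·8 = 28 | 5·2+6·3+3·0 = 28
L: 2·5+2·1+2·6 = 24 | 5·0+6·0+3·8 = 24
Z: 2·0+2·0+2·6 = 12 | 5·0+6·0+3·4 = 12
R: 2·0+2·4+2·4 = 16 | 5·2+6·1+3·0 = 16
M: 2·6+2·2+2·3 = 22 | 5·2+6·2+3·0 = 22
gcd(2,2,2,5,6,3) = 1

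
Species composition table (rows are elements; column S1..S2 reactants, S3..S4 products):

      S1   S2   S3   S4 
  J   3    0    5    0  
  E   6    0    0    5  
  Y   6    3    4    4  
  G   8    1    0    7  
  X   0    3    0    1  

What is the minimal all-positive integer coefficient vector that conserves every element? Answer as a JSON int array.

J: 5·3+2·0 = 15 | 3·5+6·0 = 15
E: 5·6+2·0 = 30 | 3·0+6·5 = 30
Y: 5·6+2·3 = 36 | 3·4+6·4 = 36
G: 5·8+2·1 = 42 | 3·0+6·7 = 42
X: 5·0+2·3 = 6 | 3·0+6·1 = 6
gcd(5,2,3,6) = 1

Coefficients: [5, 2, 3, 6]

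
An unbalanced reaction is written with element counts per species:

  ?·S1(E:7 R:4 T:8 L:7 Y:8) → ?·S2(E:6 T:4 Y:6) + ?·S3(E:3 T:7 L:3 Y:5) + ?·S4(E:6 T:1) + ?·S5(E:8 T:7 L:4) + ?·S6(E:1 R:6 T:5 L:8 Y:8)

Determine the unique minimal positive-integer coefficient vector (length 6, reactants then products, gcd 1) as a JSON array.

Coefficients: [6, 1, 2, 3, 1, 4]

E: 6·7 = 42 | 1·6+2·3+3·6+1·8+4·1 = 42
R: 6·4 = 24 | 1·0+2·0+3·0+1·0+4·6 = 24
T: 6·8 = 48 | 1·4+2·7+3·1+1·7+4·5 = 48
L: 6·7 = 42 | 1·0+2·3+3·0+1·4+4·8 = 42
Y: 6·8 = 48 | 1·6+2·5+3·0+1·0+4·8 = 48
gcd(6,1,2,3,1,4) = 1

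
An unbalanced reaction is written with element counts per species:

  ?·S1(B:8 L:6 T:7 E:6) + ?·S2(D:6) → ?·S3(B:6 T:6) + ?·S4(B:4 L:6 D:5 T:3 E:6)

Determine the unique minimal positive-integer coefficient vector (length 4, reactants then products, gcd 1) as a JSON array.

B: 6·8+5·0 = 48 | 4·6+6·4 = 48
L: 6·6+5·0 = 36 | 4·0+6·6 = 36
D: 6·0+5·6 = 30 | 4·0+6·5 = 30
T: 6·7+5·0 = 42 | 4·6+6·3 = 42
E: 6·6+5·0 = 36 | 4·0+6·6 = 36
gcd(6,5,4,6) = 1

Coefficients: [6, 5, 4, 6]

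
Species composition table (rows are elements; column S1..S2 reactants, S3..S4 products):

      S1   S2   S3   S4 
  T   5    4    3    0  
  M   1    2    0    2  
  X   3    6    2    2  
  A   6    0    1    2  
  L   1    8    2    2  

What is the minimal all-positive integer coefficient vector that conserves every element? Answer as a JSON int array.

Coefficients: [2, 2, 6, 3]

T: 2·5+2·4 = 18 | 6·3+3·0 = 18
M: 2·1+2·2 = 6 | 6·0+3·2 = 6
X: 2·3+2·6 = 18 | 6·2+3·2 = 18
A: 2·6+2·0 = 12 | 6·1+3·2 = 12
L: 2·1+2·8 = 18 | 6·2+3·2 = 18
gcd(2,2,6,3) = 1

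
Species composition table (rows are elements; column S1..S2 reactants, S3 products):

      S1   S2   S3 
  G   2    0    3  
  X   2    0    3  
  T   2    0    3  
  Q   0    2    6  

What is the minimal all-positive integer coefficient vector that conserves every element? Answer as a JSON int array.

Coefficients: [3, 6, 2]

G: 3·2+6·0 = 6 | 2·3 = 6
X: 3·2+6·0 = 6 | 2·3 = 6
T: 3·2+6·0 = 6 | 2·3 = 6
Q: 3·0+6·2 = 12 | 2·6 = 12
gcd(3,6,2) = 1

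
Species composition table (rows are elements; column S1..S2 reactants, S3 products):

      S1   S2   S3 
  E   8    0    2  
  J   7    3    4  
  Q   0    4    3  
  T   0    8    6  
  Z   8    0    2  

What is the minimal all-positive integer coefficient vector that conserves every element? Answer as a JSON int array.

Coefficients: [1, 3, 4]

E: 1·8+3·0 = 8 | 4·2 = 8
J: 1·7+3·3 = 16 | 4·4 = 16
Q: 1·0+3·4 = 12 | 4·3 = 12
T: 1·0+3·8 = 24 | 4·6 = 24
Z: 1·8+3·0 = 8 | 4·2 = 8
gcd(1,3,4) = 1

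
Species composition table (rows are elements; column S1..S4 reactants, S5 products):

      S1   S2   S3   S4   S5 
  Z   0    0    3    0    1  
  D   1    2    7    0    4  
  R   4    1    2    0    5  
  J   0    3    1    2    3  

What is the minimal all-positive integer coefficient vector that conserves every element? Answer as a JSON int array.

Coefficients: [6, 2, 2, 5, 6]

Z: 6·0+2·0+2·3+5·0 = 6 | 6·1 = 6
D: 6·1+2·2+2·7+5·0 = 24 | 6·4 = 24
R: 6·4+2·1+2·2+5·0 = 30 | 6·5 = 30
J: 6·0+2·3+2·1+5·2 = 18 | 6·3 = 18
gcd(6,2,2,5,6) = 1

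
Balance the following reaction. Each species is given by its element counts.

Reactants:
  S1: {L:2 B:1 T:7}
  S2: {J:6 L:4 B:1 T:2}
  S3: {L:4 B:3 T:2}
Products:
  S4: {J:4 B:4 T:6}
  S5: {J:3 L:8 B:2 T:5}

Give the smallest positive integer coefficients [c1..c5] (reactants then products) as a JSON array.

J: 4·0+5·6+5·0 = 30 | 3·4+6·3 = 30
L: 4·2+5·4+5·4 = 48 | 3·0+6·8 = 48
B: 4·1+5·1+5·3 = 24 | 3·4+6·2 = 24
T: 4·7+5·2+5·2 = 48 | 3·6+6·5 = 48
gcd(4,5,5,3,6) = 1

Coefficients: [4, 5, 5, 3, 6]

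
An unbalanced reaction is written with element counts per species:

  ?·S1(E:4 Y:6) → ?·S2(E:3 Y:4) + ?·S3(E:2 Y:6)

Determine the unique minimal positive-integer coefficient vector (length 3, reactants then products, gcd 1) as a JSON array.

E: 5·4 = 20 | 6·3+1·2 = 20
Y: 5·6 = 30 | 6·4+1·6 = 30
gcd(5,6,1) = 1

Coefficients: [5, 6, 1]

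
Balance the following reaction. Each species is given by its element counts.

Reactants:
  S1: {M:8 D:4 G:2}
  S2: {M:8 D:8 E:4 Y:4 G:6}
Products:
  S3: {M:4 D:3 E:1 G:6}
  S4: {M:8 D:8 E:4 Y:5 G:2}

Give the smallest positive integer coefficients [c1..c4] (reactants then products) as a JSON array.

M: 1·8+5·8 = 48 | 4·4+4·8 = 48
D: 1·4+5·8 = 44 | 4·3+4·8 = 44
E: 1·0+5·4 = 20 | 4·1+4·4 = 20
Y: 1·0+5·4 = 20 | 4·0+4·5 = 20
G: 1·2+5·6 = 32 | 4·6+4·2 = 32
gcd(1,5,4,4) = 1

Coefficients: [1, 5, 4, 4]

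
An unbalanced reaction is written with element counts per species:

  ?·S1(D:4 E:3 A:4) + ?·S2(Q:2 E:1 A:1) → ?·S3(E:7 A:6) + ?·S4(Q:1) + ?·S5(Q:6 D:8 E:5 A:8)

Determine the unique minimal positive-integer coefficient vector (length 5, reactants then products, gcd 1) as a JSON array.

Coefficients: [2, 6, 1, 6, 1]

Q: 2·0+6·2 = 12 | 1·0+6·1+1·6 = 12
D: 2·4+6·0 = 8 | 1·0+6·0+1·8 = 8
E: 2·3+6·1 = 12 | 1·7+6·0+1·5 = 12
A: 2·4+6·1 = 14 | 1·6+6·0+1·8 = 14
gcd(2,6,1,6,1) = 1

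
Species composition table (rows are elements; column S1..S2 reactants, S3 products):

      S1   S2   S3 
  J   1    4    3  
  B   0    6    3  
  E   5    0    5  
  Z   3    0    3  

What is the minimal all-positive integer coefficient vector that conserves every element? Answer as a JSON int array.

Coefficients: [2, 1, 2]

J: 2·1+1·4 = 6 | 2·3 = 6
B: 2·0+1·6 = 6 | 2·3 = 6
E: 2·5+1·0 = 10 | 2·5 = 10
Z: 2·3+1·0 = 6 | 2·3 = 6
gcd(2,1,2) = 1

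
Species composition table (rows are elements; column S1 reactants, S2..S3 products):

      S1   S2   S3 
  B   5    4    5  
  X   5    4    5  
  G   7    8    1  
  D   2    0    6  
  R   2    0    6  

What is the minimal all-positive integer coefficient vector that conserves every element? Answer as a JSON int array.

B: 6·5 = 30 | 5·4+2·5 = 30
X: 6·5 = 30 | 5·4+2·5 = 30
G: 6·7 = 42 | 5·8+2·1 = 42
D: 6·2 = 12 | 5·0+2·6 = 12
R: 6·2 = 12 | 5·0+2·6 = 12
gcd(6,5,2) = 1

Coefficients: [6, 5, 2]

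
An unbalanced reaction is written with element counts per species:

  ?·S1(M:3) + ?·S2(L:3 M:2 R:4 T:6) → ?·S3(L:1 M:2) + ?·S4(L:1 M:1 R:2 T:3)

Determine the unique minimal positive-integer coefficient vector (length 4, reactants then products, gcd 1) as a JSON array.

L: 2·0+3·3 = 9 | 3·1+6·1 = 9
M: 2·3+3·2 = 12 | 3·2+6·1 = 12
R: 2·0+3·4 = 12 | 3·0+6·2 = 12
T: 2·0+3·6 = 18 | 3·0+6·3 = 18
gcd(2,3,3,6) = 1

Coefficients: [2, 3, 3, 6]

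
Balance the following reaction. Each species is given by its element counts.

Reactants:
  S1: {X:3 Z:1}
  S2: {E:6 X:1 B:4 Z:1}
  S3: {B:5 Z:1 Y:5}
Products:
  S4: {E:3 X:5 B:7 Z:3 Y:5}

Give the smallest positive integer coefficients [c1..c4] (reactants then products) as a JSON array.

Coefficients: [3, 1, 2, 2]

E: 3·0+1·6+2·0 = 6 | 2·3 = 6
X: 3·3+1·1+2·0 = 10 | 2·5 = 10
B: 3·0+1·4+2·5 = 14 | 2·7 = 14
Z: 3·1+1·1+2·1 = 6 | 2·3 = 6
Y: 3·0+1·0+2·5 = 10 | 2·5 = 10
gcd(3,1,2,2) = 1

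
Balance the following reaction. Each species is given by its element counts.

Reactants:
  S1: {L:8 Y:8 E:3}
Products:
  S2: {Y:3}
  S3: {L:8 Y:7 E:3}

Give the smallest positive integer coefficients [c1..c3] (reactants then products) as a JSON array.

L: 3·8 = 24 | 1·0+3·8 = 24
Y: 3·8 = 24 | 1·3+3·7 = 24
E: 3·3 = 9 | 1·0+3·3 = 9
gcd(3,1,3) = 1

Coefficients: [3, 1, 3]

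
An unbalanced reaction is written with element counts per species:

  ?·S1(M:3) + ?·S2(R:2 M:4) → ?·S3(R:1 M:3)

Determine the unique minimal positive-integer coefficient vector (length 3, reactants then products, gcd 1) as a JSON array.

Coefficients: [2, 3, 6]

R: 2·0+3·2 = 6 | 6·1 = 6
M: 2·3+3·4 = 18 | 6·3 = 18
gcd(2,3,6) = 1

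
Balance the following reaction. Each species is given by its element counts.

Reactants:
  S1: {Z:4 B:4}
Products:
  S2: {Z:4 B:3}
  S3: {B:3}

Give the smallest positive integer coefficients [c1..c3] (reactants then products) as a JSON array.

Coefficients: [3, 3, 1]

Z: 3·4 = 12 | 3·4+1·0 = 12
B: 3·4 = 12 | 3·3+1·3 = 12
gcd(3,3,1) = 1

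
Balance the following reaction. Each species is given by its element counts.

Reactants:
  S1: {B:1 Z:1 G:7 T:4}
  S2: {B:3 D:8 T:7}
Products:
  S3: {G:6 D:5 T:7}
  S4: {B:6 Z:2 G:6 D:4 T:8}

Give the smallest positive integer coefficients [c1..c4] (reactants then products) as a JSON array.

B: 6·1+4·3 = 18 | 4·0+3·6 = 18
Z: 6·1+4·0 = 6 | 4·0+3·2 = 6
G: 6·7+4·0 = 42 | 4·6+3·6 = 42
D: 6·0+4·8 = 32 | 4·5+3·4 = 32
T: 6·4+4·7 = 52 | 4·7+3·8 = 52
gcd(6,4,4,3) = 1

Coefficients: [6, 4, 4, 3]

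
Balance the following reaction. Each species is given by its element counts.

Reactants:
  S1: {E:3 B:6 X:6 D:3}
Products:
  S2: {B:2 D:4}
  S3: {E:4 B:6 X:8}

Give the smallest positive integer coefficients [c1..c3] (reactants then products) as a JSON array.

E: 4·3 = 12 | 3·0+3·4 = 12
B: 4·6 = 24 | 3·2+3·6 = 24
X: 4·6 = 24 | 3·0+3·8 = 24
D: 4·3 = 12 | 3·4+3·0 = 12
gcd(4,3,3) = 1

Coefficients: [4, 3, 3]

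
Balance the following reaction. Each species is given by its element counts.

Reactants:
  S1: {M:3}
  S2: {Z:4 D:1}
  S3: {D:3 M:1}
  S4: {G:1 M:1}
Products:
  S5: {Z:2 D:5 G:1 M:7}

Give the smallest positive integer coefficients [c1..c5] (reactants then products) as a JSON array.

Z: 3·0+1·4+3·0+2·0 = 4 | 2·2 = 4
D: 3·0+1·1+3·3+2·0 = 10 | 2·5 = 10
G: 3·0+1·0+3·0+2·1 = 2 | 2·1 = 2
M: 3·3+1·0+3·1+2·1 = 14 | 2·7 = 14
gcd(3,1,3,2,2) = 1

Coefficients: [3, 1, 3, 2, 2]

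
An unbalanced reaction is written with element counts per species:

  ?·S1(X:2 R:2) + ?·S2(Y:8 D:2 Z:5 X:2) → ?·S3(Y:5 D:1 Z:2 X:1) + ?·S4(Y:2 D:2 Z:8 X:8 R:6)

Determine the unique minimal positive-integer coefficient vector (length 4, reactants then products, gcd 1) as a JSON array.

Coefficients: [3, 4, 6, 1]

Y: 3·0+4·8 = 32 | 6·5+1·2 = 32
D: 3·0+4·2 = 8 | 6·1+1·2 = 8
Z: 3·0+4·5 = 20 | 6·2+1·8 = 20
X: 3·2+4·2 = 14 | 6·1+1·8 = 14
R: 3·2+4·0 = 6 | 6·0+1·6 = 6
gcd(3,4,6,1) = 1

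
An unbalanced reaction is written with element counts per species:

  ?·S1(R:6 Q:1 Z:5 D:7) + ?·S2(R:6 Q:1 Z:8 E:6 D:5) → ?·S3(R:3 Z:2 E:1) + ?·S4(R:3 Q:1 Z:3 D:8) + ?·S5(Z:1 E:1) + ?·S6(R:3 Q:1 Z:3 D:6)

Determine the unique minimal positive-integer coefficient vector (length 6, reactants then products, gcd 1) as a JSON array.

Coefficients: [4, 2, 6, 1, 6, 5]

R: 4·6+2·6 = 36 | 6·3+1·3+6·0+5·3 = 36
Q: 4·1+2·1 = 6 | 6·0+1·1+6·0+5·1 = 6
Z: 4·5+2·8 = 36 | 6·2+1·3+6·1+5·3 = 36
E: 4·0+2·6 = 12 | 6·1+1·0+6·1+5·0 = 12
D: 4·7+2·5 = 38 | 6·0+1·8+6·0+5·6 = 38
gcd(4,2,6,1,6,5) = 1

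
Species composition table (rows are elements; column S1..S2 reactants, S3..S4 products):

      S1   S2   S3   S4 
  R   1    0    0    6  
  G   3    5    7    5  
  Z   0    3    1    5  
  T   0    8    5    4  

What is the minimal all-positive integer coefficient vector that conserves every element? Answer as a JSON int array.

Coefficients: [6, 3, 4, 1]

R: 6·1+3·0 = 6 | 4·0+1·6 = 6
G: 6·3+3·5 = 33 | 4·7+1·5 = 33
Z: 6·0+3·3 = 9 | 4·1+1·5 = 9
T: 6·0+3·8 = 24 | 4·5+1·4 = 24
gcd(6,3,4,1) = 1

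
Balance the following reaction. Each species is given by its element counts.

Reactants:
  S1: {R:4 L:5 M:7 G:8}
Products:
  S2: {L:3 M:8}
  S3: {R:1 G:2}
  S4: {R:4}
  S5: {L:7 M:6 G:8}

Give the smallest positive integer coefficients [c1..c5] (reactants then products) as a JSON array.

R: 2·4 = 8 | 1·0+4·1+1·4+1·0 = 8
L: 2·5 = 10 | 1·3+4·0+1·0+1·7 = 10
M: 2·7 = 14 | 1·8+4·0+1·0+1·6 = 14
G: 2·8 = 16 | 1·0+4·2+1·0+1·8 = 16
gcd(2,1,4,1,1) = 1

Coefficients: [2, 1, 4, 1, 1]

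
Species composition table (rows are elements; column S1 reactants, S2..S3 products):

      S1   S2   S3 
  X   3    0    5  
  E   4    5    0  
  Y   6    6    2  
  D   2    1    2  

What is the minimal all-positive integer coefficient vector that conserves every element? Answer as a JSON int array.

X: 5·3 = 15 | 4·0+3·5 = 15
E: 5·4 = 20 | 4·5+3·0 = 20
Y: 5·6 = 30 | 4·6+3·2 = 30
D: 5·2 = 10 | 4·1+3·2 = 10
gcd(5,4,3) = 1

Coefficients: [5, 4, 3]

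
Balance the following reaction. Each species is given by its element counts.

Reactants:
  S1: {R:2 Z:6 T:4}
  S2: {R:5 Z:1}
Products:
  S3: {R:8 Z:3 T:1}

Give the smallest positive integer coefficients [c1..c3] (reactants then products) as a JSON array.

R: 1·2+6·5 = 32 | 4·8 = 32
Z: 1·6+6·1 = 12 | 4·3 = 12
T: 1·4+6·0 = 4 | 4·1 = 4
gcd(1,6,4) = 1

Coefficients: [1, 6, 4]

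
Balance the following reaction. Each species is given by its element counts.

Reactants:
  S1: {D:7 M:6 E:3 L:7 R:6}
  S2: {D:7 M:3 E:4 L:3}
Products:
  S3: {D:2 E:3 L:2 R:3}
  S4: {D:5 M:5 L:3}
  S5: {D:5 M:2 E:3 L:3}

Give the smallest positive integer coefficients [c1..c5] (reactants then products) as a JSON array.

D: 3·7+3·7 = 42 | 6·2+5·5+1·5 = 42
M: 3·6+3·3 = 27 | 6·0+5·5+1·2 = 27
E: 3·3+3·4 = 21 | 6·3+5·0+1·3 = 21
L: 3·7+3·3 = 30 | 6·2+5·3+1·3 = 30
R: 3·6+3·0 = 18 | 6·3+5·0+1·0 = 18
gcd(3,3,6,5,1) = 1

Coefficients: [3, 3, 6, 5, 1]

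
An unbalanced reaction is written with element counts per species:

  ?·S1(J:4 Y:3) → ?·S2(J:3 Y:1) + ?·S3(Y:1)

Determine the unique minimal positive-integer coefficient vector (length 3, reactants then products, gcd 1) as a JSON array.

Coefficients: [3, 4, 5]

J: 3·4 = 12 | 4·3+5·0 = 12
Y: 3·3 = 9 | 4·1+5·1 = 9
gcd(3,4,5) = 1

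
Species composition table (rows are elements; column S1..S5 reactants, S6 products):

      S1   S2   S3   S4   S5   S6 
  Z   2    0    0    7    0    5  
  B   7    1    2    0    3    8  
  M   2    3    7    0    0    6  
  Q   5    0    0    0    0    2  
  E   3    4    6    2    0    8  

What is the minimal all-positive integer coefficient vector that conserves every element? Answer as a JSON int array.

Z: 2·2+4·0+2·0+3·7+6·0 = 25 | 5·5 = 25
B: 2·7+4·1+2·2+3·0+6·3 = 40 | 5·8 = 40
M: 2·2+4·3+2·7+3·0+6·0 = 30 | 5·6 = 30
Q: 2·5+4·0+2·0+3·0+6·0 = 10 | 5·2 = 10
E: 2·3+4·4+2·6+3·2+6·0 = 40 | 5·8 = 40
gcd(2,4,2,3,6,5) = 1

Coefficients: [2, 4, 2, 3, 6, 5]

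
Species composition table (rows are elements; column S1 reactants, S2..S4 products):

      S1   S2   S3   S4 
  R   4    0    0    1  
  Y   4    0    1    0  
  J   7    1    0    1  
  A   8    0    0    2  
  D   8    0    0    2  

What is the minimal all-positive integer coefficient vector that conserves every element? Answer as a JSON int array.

Coefficients: [1, 3, 4, 4]

R: 1·4 = 4 | 3·0+4·0+4·1 = 4
Y: 1·4 = 4 | 3·0+4·1+4·0 = 4
J: 1·7 = 7 | 3·1+4·0+4·1 = 7
A: 1·8 = 8 | 3·0+4·0+4·2 = 8
D: 1·8 = 8 | 3·0+4·0+4·2 = 8
gcd(1,3,4,4) = 1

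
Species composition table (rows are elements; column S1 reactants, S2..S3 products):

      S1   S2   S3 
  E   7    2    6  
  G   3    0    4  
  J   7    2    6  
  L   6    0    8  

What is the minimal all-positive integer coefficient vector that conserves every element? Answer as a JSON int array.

Coefficients: [4, 5, 3]

E: 4·7 = 28 | 5·2+3·6 = 28
G: 4·3 = 12 | 5·0+3·4 = 12
J: 4·7 = 28 | 5·2+3·6 = 28
L: 4·6 = 24 | 5·0+3·8 = 24
gcd(4,5,3) = 1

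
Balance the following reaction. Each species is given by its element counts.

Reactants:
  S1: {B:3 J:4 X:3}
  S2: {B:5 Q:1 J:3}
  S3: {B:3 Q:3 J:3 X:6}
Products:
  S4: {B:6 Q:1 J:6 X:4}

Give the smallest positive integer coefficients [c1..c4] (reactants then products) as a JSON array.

Coefficients: [6, 3, 1, 6]

B: 6·3+3·5+1·3 = 36 | 6·6 = 36
Q: 6·0+3·1+1·3 = 6 | 6·1 = 6
J: 6·4+3·3+1·3 = 36 | 6·6 = 36
X: 6·3+3·0+1·6 = 24 | 6·4 = 24
gcd(6,3,1,6) = 1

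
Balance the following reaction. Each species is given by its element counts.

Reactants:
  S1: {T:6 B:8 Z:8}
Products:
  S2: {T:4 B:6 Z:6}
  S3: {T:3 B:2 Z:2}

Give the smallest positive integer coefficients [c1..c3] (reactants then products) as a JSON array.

T: 5·6 = 30 | 6·4+2·3 = 30
B: 5·8 = 40 | 6·6+2·2 = 40
Z: 5·8 = 40 | 6·6+2·2 = 40
gcd(5,6,2) = 1

Coefficients: [5, 6, 2]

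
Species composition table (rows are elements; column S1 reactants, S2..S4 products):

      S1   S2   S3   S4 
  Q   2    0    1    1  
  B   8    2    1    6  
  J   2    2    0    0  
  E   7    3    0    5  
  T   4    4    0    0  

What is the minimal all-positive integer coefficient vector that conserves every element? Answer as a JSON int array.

Coefficients: [5, 5, 6, 4]

Q: 5·2 = 10 | 5·0+6·1+4·1 = 10
B: 5·8 = 40 | 5·2+6·1+4·6 = 40
J: 5·2 = 10 | 5·2+6·0+4·0 = 10
E: 5·7 = 35 | 5·3+6·0+4·5 = 35
T: 5·4 = 20 | 5·4+6·0+4·0 = 20
gcd(5,5,6,4) = 1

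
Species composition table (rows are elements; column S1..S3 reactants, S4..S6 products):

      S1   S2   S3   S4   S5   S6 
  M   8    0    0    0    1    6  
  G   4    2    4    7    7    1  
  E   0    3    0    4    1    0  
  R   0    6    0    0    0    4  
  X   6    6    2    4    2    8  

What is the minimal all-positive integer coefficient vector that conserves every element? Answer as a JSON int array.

M: 5·8+4·0+5·0 = 40 | 2·0+4·1+6·6 = 40
G: 5·4+4·2+5·4 = 48 | 2·7+4·7+6·1 = 48
E: 5·0+4·3+5·0 = 12 | 2·4+4·1+6·0 = 12
R: 5·0+4·6+5·0 = 24 | 2·0+4·0+6·4 = 24
X: 5·6+4·6+5·2 = 64 | 2·4+4·2+6·8 = 64
gcd(5,4,5,2,4,6) = 1

Coefficients: [5, 4, 5, 2, 4, 6]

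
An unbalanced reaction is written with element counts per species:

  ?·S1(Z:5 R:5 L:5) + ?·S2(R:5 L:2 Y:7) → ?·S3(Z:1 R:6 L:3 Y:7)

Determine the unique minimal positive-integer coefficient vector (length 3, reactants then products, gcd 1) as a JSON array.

Z: 1·5+5·0 = 5 | 5·1 = 5
R: 1·5+5·5 = 30 | 5·6 = 30
L: 1·5+5·2 = 15 | 5·3 = 15
Y: 1·0+5·7 = 35 | 5·7 = 35
gcd(1,5,5) = 1

Coefficients: [1, 5, 5]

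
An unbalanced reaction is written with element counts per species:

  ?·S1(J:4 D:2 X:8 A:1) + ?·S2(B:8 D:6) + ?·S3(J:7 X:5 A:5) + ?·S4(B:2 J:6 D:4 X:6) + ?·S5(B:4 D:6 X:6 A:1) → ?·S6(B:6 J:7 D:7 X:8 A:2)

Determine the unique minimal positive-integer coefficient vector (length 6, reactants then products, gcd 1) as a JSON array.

B: 1·0+3·8+2·0+4·2+1·4 = 36 | 6·6 = 36
J: 1·4+3·0+2·7+4·6+1·0 = 42 | 6·7 = 42
D: 1·2+3·6+2·0+4·4+1·6 = 42 | 6·7 = 42
X: 1·8+3·0+2·5+4·6+1·6 = 48 | 6·8 = 48
A: 1·1+3·0+2·5+4·0+1·1 = 12 | 6·2 = 12
gcd(1,3,2,4,1,6) = 1

Coefficients: [1, 3, 2, 4, 1, 6]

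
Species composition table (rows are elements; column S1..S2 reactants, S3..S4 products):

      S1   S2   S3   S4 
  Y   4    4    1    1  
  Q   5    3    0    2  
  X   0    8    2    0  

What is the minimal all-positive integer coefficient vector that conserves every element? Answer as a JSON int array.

Y: 1·4+1·4 = 8 | 4·1+4·1 = 8
Q: 1·5+1·3 = 8 | 4·0+4·2 = 8
X: 1·0+1·8 = 8 | 4·2+4·0 = 8
gcd(1,1,4,4) = 1

Coefficients: [1, 1, 4, 4]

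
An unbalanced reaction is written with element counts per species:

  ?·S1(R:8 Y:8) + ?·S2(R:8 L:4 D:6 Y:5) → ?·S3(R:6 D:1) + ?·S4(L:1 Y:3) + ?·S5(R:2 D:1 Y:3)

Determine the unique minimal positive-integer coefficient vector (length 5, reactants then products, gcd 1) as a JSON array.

R: 2·8+1·8 = 24 | 3·6+4·0+3·2 = 24
L: 2·0+1·4 = 4 | 3·0+4·1+3·0 = 4
D: 2·0+1·6 = 6 | 3·1+4·0+3·1 = 6
Y: 2·8+1·5 = 21 | 3·0+4·3+3·3 = 21
gcd(2,1,3,4,3) = 1

Coefficients: [2, 1, 3, 4, 3]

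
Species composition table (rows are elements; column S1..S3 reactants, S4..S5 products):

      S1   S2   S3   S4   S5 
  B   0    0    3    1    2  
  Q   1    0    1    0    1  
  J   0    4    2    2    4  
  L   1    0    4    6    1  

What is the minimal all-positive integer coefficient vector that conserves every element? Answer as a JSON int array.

Coefficients: [1, 4, 4, 2, 5]

B: 1·0+4·0+4·3 = 12 | 2·1+5·2 = 12
Q: 1·1+4·0+4·1 = 5 | 2·0+5·1 = 5
J: 1·0+4·4+4·2 = 24 | 2·2+5·4 = 24
L: 1·1+4·0+4·4 = 17 | 2·6+5·1 = 17
gcd(1,4,4,2,5) = 1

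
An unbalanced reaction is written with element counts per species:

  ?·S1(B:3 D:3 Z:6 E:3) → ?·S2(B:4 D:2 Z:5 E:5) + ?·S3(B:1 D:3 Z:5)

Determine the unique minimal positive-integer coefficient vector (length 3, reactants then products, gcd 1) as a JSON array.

B: 5·3 = 15 | 3·4+3·1 = 15
D: 5·3 = 15 | 3·2+3·3 = 15
Z: 5·6 = 30 | 3·5+3·5 = 30
E: 5·3 = 15 | 3·5+3·0 = 15
gcd(5,3,3) = 1

Coefficients: [5, 3, 3]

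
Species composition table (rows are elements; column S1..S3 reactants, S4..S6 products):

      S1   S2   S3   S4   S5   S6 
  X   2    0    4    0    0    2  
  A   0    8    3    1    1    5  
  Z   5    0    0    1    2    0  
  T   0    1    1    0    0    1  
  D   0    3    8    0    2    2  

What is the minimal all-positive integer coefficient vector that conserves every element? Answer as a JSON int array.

X: 3·2+4·0+1·4 = 10 | 5·0+5·0+5·2 = 10
A: 3·0+4·8+1·3 = 35 | 5·1+5·1+5·5 = 35
Z: 3·5+4·0+1·0 = 15 | 5·1+5·2+5·0 = 15
T: 3·0+4·1+1·1 = 5 | 5·0+5·0+5·1 = 5
D: 3·0+4·3+1·8 = 20 | 5·0+5·2+5·2 = 20
gcd(3,4,1,5,5,5) = 1

Coefficients: [3, 4, 1, 5, 5, 5]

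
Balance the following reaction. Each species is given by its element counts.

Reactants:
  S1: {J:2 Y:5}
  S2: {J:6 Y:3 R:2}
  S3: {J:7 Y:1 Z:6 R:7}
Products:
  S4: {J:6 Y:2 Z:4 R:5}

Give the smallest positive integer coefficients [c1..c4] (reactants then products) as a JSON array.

Coefficients: [1, 1, 4, 6]

J: 1·2+1·6+4·7 = 36 | 6·6 = 36
Y: 1·5+1·3+4·1 = 12 | 6·2 = 12
Z: 1·0+1·0+4·6 = 24 | 6·4 = 24
R: 1·0+1·2+4·7 = 30 | 6·5 = 30
gcd(1,1,4,6) = 1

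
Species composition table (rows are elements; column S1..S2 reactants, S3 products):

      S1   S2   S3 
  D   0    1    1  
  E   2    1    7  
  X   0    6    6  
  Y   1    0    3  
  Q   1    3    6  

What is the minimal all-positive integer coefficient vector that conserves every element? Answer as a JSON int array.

Coefficients: [3, 1, 1]

D: 3·0+1·1 = 1 | 1·1 = 1
E: 3·2+1·1 = 7 | 1·7 = 7
X: 3·0+1·6 = 6 | 1·6 = 6
Y: 3·1+1·0 = 3 | 1·3 = 3
Q: 3·1+1·3 = 6 | 1·6 = 6
gcd(3,1,1) = 1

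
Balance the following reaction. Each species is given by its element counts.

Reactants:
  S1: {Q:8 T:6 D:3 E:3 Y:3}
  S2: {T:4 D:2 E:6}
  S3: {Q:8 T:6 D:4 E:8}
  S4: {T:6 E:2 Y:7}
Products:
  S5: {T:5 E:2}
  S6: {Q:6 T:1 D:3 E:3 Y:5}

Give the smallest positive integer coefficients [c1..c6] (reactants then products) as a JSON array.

Coefficients: [2, 1, 1, 2, 6, 4]

Q: 2·8+1·0+1·8+2·0 = 24 | 6·0+4·6 = 24
T: 2·6+1·4+1·6+2·6 = 34 | 6·5+4·1 = 34
D: 2·3+1·2+1·4+2·0 = 12 | 6·0+4·3 = 12
E: 2·3+1·6+1·8+2·2 = 24 | 6·2+4·3 = 24
Y: 2·3+1·0+1·0+2·7 = 20 | 6·0+4·5 = 20
gcd(2,1,1,2,6,4) = 1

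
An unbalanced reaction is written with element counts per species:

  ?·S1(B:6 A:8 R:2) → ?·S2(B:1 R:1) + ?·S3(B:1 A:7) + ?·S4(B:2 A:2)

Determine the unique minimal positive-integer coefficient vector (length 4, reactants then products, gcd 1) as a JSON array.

B: 3·6 = 18 | 6·1+2·1+5·2 = 18
A: 3·8 = 24 | 6·0+2·7+5·2 = 24
R: 3·2 = 6 | 6·1+2·0+5·0 = 6
gcd(3,6,2,5) = 1

Coefficients: [3, 6, 2, 5]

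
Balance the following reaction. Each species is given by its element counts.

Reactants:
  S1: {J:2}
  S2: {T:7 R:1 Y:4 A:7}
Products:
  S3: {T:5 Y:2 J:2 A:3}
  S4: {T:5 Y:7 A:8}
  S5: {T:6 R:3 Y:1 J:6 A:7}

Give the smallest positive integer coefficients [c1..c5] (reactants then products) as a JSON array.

T: 5·0+3·7 = 21 | 2·5+1·5+1·6 = 21
R: 5·0+3·1 = 3 | 2·0+1·0+1·3 = 3
Y: 5·0+3·4 = 12 | 2·2+1·7+1·1 = 12
J: 5·2+3·0 = 10 | 2·2+1·0+1·6 = 10
A: 5·0+3·7 = 21 | 2·3+1·8+1·7 = 21
gcd(5,3,2,1,1) = 1

Coefficients: [5, 3, 2, 1, 1]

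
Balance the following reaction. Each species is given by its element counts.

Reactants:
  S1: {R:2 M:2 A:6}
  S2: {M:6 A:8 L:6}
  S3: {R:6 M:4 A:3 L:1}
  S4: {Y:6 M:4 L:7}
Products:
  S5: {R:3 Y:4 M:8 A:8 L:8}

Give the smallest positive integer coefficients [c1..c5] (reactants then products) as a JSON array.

Coefficients: [3, 3, 2, 4, 6]

R: 3·2+3·0+2·6+4·0 = 18 | 6·3 = 18
Y: 3·0+3·0+2·0+4·6 = 24 | 6·4 = 24
M: 3·2+3·6+2·4+4·4 = 48 | 6·8 = 48
A: 3·6+3·8+2·3+4·0 = 48 | 6·8 = 48
L: 3·0+3·6+2·1+4·7 = 48 | 6·8 = 48
gcd(3,3,2,4,6) = 1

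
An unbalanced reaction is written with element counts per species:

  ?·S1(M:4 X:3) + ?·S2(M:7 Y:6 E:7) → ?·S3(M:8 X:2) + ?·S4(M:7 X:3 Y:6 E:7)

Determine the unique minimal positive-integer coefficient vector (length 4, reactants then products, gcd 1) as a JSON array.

M: 6·4+4·7 = 52 | 3·8+4·7 = 52
X: 6·3+4·0 = 18 | 3·2+4·3 = 18
Y: 6·0+4·6 = 24 | 3·0+4·6 = 24
E: 6·0+4·7 = 28 | 3·0+4·7 = 28
gcd(6,4,3,4) = 1

Coefficients: [6, 4, 3, 4]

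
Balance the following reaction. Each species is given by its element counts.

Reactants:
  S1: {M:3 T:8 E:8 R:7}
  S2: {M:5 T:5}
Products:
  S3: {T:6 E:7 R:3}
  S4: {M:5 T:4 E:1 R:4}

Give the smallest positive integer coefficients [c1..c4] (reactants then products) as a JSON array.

M: 5·3+2·5 = 25 | 5·0+5·5 = 25
T: 5·8+2·5 = 50 | 5·6+5·4 = 50
E: 5·8+2·0 = 40 | 5·7+5·1 = 40
R: 5·7+2·0 = 35 | 5·3+5·4 = 35
gcd(5,2,5,5) = 1

Coefficients: [5, 2, 5, 5]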